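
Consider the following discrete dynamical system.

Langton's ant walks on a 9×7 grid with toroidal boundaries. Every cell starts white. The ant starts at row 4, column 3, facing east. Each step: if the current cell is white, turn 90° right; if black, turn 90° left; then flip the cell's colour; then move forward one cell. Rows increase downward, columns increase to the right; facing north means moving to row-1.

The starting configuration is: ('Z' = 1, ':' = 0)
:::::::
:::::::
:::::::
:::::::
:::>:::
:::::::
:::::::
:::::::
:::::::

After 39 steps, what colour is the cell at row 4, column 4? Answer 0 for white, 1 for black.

1

t=0: :::::::
:::::::
:::::::
:::::::
:::>:::
:::::::
:::::::
:::::::
:::::::
t=1: :::::::
:::::::
:::::::
:::::::
:::Z:::
:::v:::
:::::::
:::::::
:::::::
t=2: :::::::
:::::::
:::::::
:::::::
:::Z:::
::<Z:::
:::::::
:::::::
:::::::
t=3: :::::::
:::::::
:::::::
:::::::
::^Z:::
::ZZ:::
:::::::
:::::::
:::::::
t=4: :::::::
:::::::
:::::::
:::::::
::Z>:::
::ZZ:::
:::::::
:::::::
:::::::
t=5: :::::::
:::::::
:::::::
:::^:::
::Z::::
::ZZ:::
:::::::
:::::::
:::::::
t=6: :::::::
:::::::
:::::::
:::Z>::
::Z::::
::ZZ:::
:::::::
:::::::
:::::::
t=7: :::::::
:::::::
:::::::
:::ZZ::
::Z:v::
::ZZ:::
:::::::
:::::::
:::::::
t=8: :::::::
:::::::
:::::::
:::ZZ::
::Z<Z::
::ZZ:::
:::::::
:::::::
:::::::
t=9: :::::::
:::::::
:::::::
:::^Z::
::ZZZ::
::ZZ:::
:::::::
:::::::
:::::::
t=10: :::::::
:::::::
:::::::
::<:Z::
::ZZZ::
::ZZ:::
:::::::
:::::::
:::::::
t=11: :::::::
:::::::
::^::::
::Z:Z::
::ZZZ::
::ZZ:::
:::::::
:::::::
:::::::
t=12: :::::::
:::::::
::Z>:::
::Z:Z::
::ZZZ::
::ZZ:::
:::::::
:::::::
:::::::
t=13: :::::::
:::::::
::ZZ:::
::ZvZ::
::ZZZ::
::ZZ:::
:::::::
:::::::
:::::::
t=14: :::::::
:::::::
::ZZ:::
::<ZZ::
::ZZZ::
::ZZ:::
:::::::
:::::::
:::::::
t=15: :::::::
:::::::
::ZZ:::
:::ZZ::
::vZZ::
::ZZ:::
:::::::
:::::::
:::::::
t=16: :::::::
:::::::
::ZZ:::
:::ZZ::
:::>Z::
::ZZ:::
:::::::
:::::::
:::::::
t=17: :::::::
:::::::
::ZZ:::
:::^Z::
::::Z::
::ZZ:::
:::::::
:::::::
:::::::
t=18: :::::::
:::::::
::ZZ:::
::<:Z::
::::Z::
::ZZ:::
:::::::
:::::::
:::::::
t=19: :::::::
:::::::
::^Z:::
::Z:Z::
::::Z::
::ZZ:::
:::::::
:::::::
:::::::
t=20: :::::::
:::::::
:<:Z:::
::Z:Z::
::::Z::
::ZZ:::
:::::::
:::::::
:::::::
t=21: :::::::
:^:::::
:Z:Z:::
::Z:Z::
::::Z::
::ZZ:::
:::::::
:::::::
:::::::
t=22: :::::::
:Z>::::
:Z:Z:::
::Z:Z::
::::Z::
::ZZ:::
:::::::
:::::::
:::::::
t=23: :::::::
:ZZ::::
:ZvZ:::
::Z:Z::
::::Z::
::ZZ:::
:::::::
:::::::
:::::::
t=24: :::::::
:ZZ::::
:<ZZ:::
::Z:Z::
::::Z::
::ZZ:::
:::::::
:::::::
:::::::
t=25: :::::::
:ZZ::::
::ZZ:::
:vZ:Z::
::::Z::
::ZZ:::
:::::::
:::::::
:::::::
t=26: :::::::
:ZZ::::
::ZZ:::
<ZZ:Z::
::::Z::
::ZZ:::
:::::::
:::::::
:::::::
t=27: :::::::
:ZZ::::
^:ZZ:::
ZZZ:Z::
::::Z::
::ZZ:::
:::::::
:::::::
:::::::
t=28: :::::::
:ZZ::::
Z>ZZ:::
ZZZ:Z::
::::Z::
::ZZ:::
:::::::
:::::::
:::::::
t=29: :::::::
:ZZ::::
ZZZZ:::
ZvZ:Z::
::::Z::
::ZZ:::
:::::::
:::::::
:::::::
t=30: :::::::
:ZZ::::
ZZZZ:::
Z:>:Z::
::::Z::
::ZZ:::
:::::::
:::::::
:::::::
t=31: :::::::
:ZZ::::
ZZ^Z:::
Z:::Z::
::::Z::
::ZZ:::
:::::::
:::::::
:::::::
t=32: :::::::
:ZZ::::
Z<:Z:::
Z:::Z::
::::Z::
::ZZ:::
:::::::
:::::::
:::::::
t=33: :::::::
:ZZ::::
Z::Z:::
Zv::Z::
::::Z::
::ZZ:::
:::::::
:::::::
:::::::
t=34: :::::::
:ZZ::::
Z::Z:::
<Z::Z::
::::Z::
::ZZ:::
:::::::
:::::::
:::::::
t=35: :::::::
:ZZ::::
Z::Z:::
:Z::Z::
v:::Z::
::ZZ:::
:::::::
:::::::
:::::::
t=36: :::::::
:ZZ::::
Z::Z:::
:Z::Z::
Z:::Z:<
::ZZ:::
:::::::
:::::::
:::::::
t=37: :::::::
:ZZ::::
Z::Z:::
:Z::Z:^
Z:::Z:Z
::ZZ:::
:::::::
:::::::
:::::::
t=38: :::::::
:ZZ::::
Z::Z:::
>Z::Z:Z
Z:::Z:Z
::ZZ:::
:::::::
:::::::
:::::::
t=39: :::::::
:ZZ::::
Z::Z:::
ZZ::Z:Z
v:::Z:Z
::ZZ:::
:::::::
:::::::
:::::::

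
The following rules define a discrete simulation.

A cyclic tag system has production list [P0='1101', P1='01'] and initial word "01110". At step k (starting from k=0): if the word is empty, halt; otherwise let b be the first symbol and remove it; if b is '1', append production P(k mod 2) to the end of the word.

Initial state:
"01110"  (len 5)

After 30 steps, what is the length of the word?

41

t=0: "01110"  (len 5)
t=1: "1110"  (len 4)
t=2: "11001"  (len 5)
t=3: "10011101"  (len 8)
t=4: "001110101"  (len 9)
t=5: "01110101"  (len 8)
t=6: "1110101"  (len 7)
t=7: "1101011101"  (len 10)
t=8: "10101110101"  (len 11)
t=9: "01011101011101"  (len 14)
t=10: "1011101011101"  (len 13)
t=11: "0111010111011101"  (len 16)
t=12: "111010111011101"  (len 15)
t=13: "110101110111011101"  (len 18)
t=14: "1010111011101110101"  (len 19)
t=15: "0101110111011101011101"  (len 22)
t=16: "101110111011101011101"  (len 21)
t=17: "011101110111010111011101"  (len 24)
t=18: "11101110111010111011101"  (len 23)
t=19: "11011101110101110111011101"  (len 26)
t=20: "101110111010111011101110101"  (len 27)
t=21: "011101110101110111011101011101"  (len 30)
t=22: "11101110101110111011101011101"  (len 29)
t=23: "11011101011101110111010111011101"  (len 32)
t=24: "101110101110111011101011101110101"  (len 33)
t=25: "011101011101110111010111011101011101"  (len 36)
t=26: "11101011101110111010111011101011101"  (len 35)
t=27: "11010111011101110101110111010111011101"  (len 38)
t=28: "101011101110111010111011101011101110101"  (len 39)
t=29: "010111011101110101110111010111011101011101"  (len 42)
t=30: "10111011101110101110111010111011101011101"  (len 41)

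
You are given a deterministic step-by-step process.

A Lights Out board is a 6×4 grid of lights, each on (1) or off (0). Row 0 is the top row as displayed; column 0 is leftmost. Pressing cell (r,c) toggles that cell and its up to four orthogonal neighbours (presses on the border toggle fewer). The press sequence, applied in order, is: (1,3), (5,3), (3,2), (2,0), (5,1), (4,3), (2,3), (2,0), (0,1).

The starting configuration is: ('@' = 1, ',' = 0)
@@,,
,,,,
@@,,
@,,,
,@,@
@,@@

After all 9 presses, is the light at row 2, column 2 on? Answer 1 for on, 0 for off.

0

gen 0: @@,,
,,,,
@@,,
@,,,
,@,@
@,@@
gen 1: @@,@
,,@@
@@,@
@,,,
,@,@
@,@@
gen 2: @@,@
,,@@
@@,@
@,,,
,@,,
@,,,
gen 3: @@,@
,,@@
@@@@
@@@@
,@@,
@,,,
gen 4: @@,@
@,@@
,,@@
,@@@
,@@,
@,,,
gen 5: @@,@
@,@@
,,@@
,@@@
,,@,
,@@,
gen 6: @@,@
@,@@
,,@@
,@@,
,,,@
,@@@
gen 7: @@,@
@,@,
,,,,
,@@@
,,,@
,@@@
gen 8: @@,@
,,@,
@@,,
@@@@
,,,@
,@@@
gen 9: ,,@@
,@@,
@@,,
@@@@
,,,@
,@@@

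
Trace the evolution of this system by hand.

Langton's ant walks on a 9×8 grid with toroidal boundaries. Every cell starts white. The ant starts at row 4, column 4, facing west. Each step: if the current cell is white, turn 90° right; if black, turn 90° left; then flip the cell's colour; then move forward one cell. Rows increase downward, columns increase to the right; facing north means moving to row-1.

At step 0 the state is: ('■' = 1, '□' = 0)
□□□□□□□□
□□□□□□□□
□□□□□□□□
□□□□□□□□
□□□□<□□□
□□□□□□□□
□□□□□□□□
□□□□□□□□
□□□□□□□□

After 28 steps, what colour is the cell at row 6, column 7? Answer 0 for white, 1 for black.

gen 0: □□□□□□□□
□□□□□□□□
□□□□□□□□
□□□□□□□□
□□□□<□□□
□□□□□□□□
□□□□□□□□
□□□□□□□□
□□□□□□□□
gen 1: □□□□□□□□
□□□□□□□□
□□□□□□□□
□□□□^□□□
□□□□■□□□
□□□□□□□□
□□□□□□□□
□□□□□□□□
□□□□□□□□
gen 2: □□□□□□□□
□□□□□□□□
□□□□□□□□
□□□□■>□□
□□□□■□□□
□□□□□□□□
□□□□□□□□
□□□□□□□□
□□□□□□□□
gen 3: □□□□□□□□
□□□□□□□□
□□□□□□□□
□□□□■■□□
□□□□■v□□
□□□□□□□□
□□□□□□□□
□□□□□□□□
□□□□□□□□
gen 4: □□□□□□□□
□□□□□□□□
□□□□□□□□
□□□□■■□□
□□□□<■□□
□□□□□□□□
□□□□□□□□
□□□□□□□□
□□□□□□□□
gen 5: □□□□□□□□
□□□□□□□□
□□□□□□□□
□□□□■■□□
□□□□□■□□
□□□□v□□□
□□□□□□□□
□□□□□□□□
□□□□□□□□
gen 6: □□□□□□□□
□□□□□□□□
□□□□□□□□
□□□□■■□□
□□□□□■□□
□□□<■□□□
□□□□□□□□
□□□□□□□□
□□□□□□□□
gen 7: □□□□□□□□
□□□□□□□□
□□□□□□□□
□□□□■■□□
□□□^□■□□
□□□■■□□□
□□□□□□□□
□□□□□□□□
□□□□□□□□
gen 8: □□□□□□□□
□□□□□□□□
□□□□□□□□
□□□□■■□□
□□□■>■□□
□□□■■□□□
□□□□□□□□
□□□□□□□□
□□□□□□□□
gen 9: □□□□□□□□
□□□□□□□□
□□□□□□□□
□□□□■■□□
□□□■■■□□
□□□■v□□□
□□□□□□□□
□□□□□□□□
□□□□□□□□
gen 10: □□□□□□□□
□□□□□□□□
□□□□□□□□
□□□□■■□□
□□□■■■□□
□□□■□>□□
□□□□□□□□
□□□□□□□□
□□□□□□□□
gen 11: □□□□□□□□
□□□□□□□□
□□□□□□□□
□□□□■■□□
□□□■■■□□
□□□■□■□□
□□□□□v□□
□□□□□□□□
□□□□□□□□
gen 12: □□□□□□□□
□□□□□□□□
□□□□□□□□
□□□□■■□□
□□□■■■□□
□□□■□■□□
□□□□<■□□
□□□□□□□□
□□□□□□□□
gen 13: □□□□□□□□
□□□□□□□□
□□□□□□□□
□□□□■■□□
□□□■■■□□
□□□■^■□□
□□□□■■□□
□□□□□□□□
□□□□□□□□
gen 14: □□□□□□□□
□□□□□□□□
□□□□□□□□
□□□□■■□□
□□□■■■□□
□□□■■>□□
□□□□■■□□
□□□□□□□□
□□□□□□□□
gen 15: □□□□□□□□
□□□□□□□□
□□□□□□□□
□□□□■■□□
□□□■■^□□
□□□■■□□□
□□□□■■□□
□□□□□□□□
□□□□□□□□
gen 16: □□□□□□□□
□□□□□□□□
□□□□□□□□
□□□□■■□□
□□□■<□□□
□□□■■□□□
□□□□■■□□
□□□□□□□□
□□□□□□□□
gen 17: □□□□□□□□
□□□□□□□□
□□□□□□□□
□□□□■■□□
□□□■□□□□
□□□■v□□□
□□□□■■□□
□□□□□□□□
□□□□□□□□
gen 18: □□□□□□□□
□□□□□□□□
□□□□□□□□
□□□□■■□□
□□□■□□□□
□□□■□>□□
□□□□■■□□
□□□□□□□□
□□□□□□□□
gen 19: □□□□□□□□
□□□□□□□□
□□□□□□□□
□□□□■■□□
□□□■□□□□
□□□■□■□□
□□□□■v□□
□□□□□□□□
□□□□□□□□
gen 20: □□□□□□□□
□□□□□□□□
□□□□□□□□
□□□□■■□□
□□□■□□□□
□□□■□■□□
□□□□■□>□
□□□□□□□□
□□□□□□□□
gen 21: □□□□□□□□
□□□□□□□□
□□□□□□□□
□□□□■■□□
□□□■□□□□
□□□■□■□□
□□□□■□■□
□□□□□□v□
□□□□□□□□
gen 22: □□□□□□□□
□□□□□□□□
□□□□□□□□
□□□□■■□□
□□□■□□□□
□□□■□■□□
□□□□■□■□
□□□□□<■□
□□□□□□□□
gen 23: □□□□□□□□
□□□□□□□□
□□□□□□□□
□□□□■■□□
□□□■□□□□
□□□■□■□□
□□□□■^■□
□□□□□■■□
□□□□□□□□
gen 24: □□□□□□□□
□□□□□□□□
□□□□□□□□
□□□□■■□□
□□□■□□□□
□□□■□■□□
□□□□■■>□
□□□□□■■□
□□□□□□□□
gen 25: □□□□□□□□
□□□□□□□□
□□□□□□□□
□□□□■■□□
□□□■□□□□
□□□■□■^□
□□□□■■□□
□□□□□■■□
□□□□□□□□
gen 26: □□□□□□□□
□□□□□□□□
□□□□□□□□
□□□□■■□□
□□□■□□□□
□□□■□■■>
□□□□■■□□
□□□□□■■□
□□□□□□□□
gen 27: □□□□□□□□
□□□□□□□□
□□□□□□□□
□□□□■■□□
□□□■□□□□
□□□■□■■■
□□□□■■□v
□□□□□■■□
□□□□□□□□
gen 28: □□□□□□□□
□□□□□□□□
□□□□□□□□
□□□□■■□□
□□□■□□□□
□□□■□■■■
□□□□■■<■
□□□□□■■□
□□□□□□□□

1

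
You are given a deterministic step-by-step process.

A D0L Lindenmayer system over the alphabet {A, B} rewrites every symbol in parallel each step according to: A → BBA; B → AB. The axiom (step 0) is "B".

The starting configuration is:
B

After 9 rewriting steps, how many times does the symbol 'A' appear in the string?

t=0: B
t=1: AB
t=2: BBAAB
t=3: ABABBBABBAAB
t=4: BBAABBBAABABABBBAABABBBABBAAB
t=5: ABABBBABBAABABABBBABBAABBBAABBBAABABABBBABBAABBBAABABABBBAABABBBABBAAB
t=6: BBAABBBAABABABBBAABABBBABBAABBBAABBBAABABABBBAABABBBABBAAB…ABABBBABBAABBBAABBBAABABABBBABBAABBBAABABABBBAABABBBABBAAB  (len 169)
t=7: ABABBBABBAABABABBBABBAABBBAABBBAABABABBBABBAABBBAABABABBBA…ABABBBABBAABBBAABBBAABABABBBABBAABBBAABABABBBAABABBBABBAAB  (len 408)
t=8: BBAABBBAABABABBBAABABBBABBAABBBAABBBAABABABBBAABABBBABBAAB…ABABBBABBAABBBAABBBAABABABBBABBAABBBAABABABBBAABABBBABBAAB  (len 985)
t=9: ABABBBABBAABABABBBABBAABBBAABBBAABABABBBABBAABBBAABABABBBA…ABABBBABBAABBBAABBBAABABABBBABBAABBBAABABABBBAABABBBABBAAB  (len 2378)

985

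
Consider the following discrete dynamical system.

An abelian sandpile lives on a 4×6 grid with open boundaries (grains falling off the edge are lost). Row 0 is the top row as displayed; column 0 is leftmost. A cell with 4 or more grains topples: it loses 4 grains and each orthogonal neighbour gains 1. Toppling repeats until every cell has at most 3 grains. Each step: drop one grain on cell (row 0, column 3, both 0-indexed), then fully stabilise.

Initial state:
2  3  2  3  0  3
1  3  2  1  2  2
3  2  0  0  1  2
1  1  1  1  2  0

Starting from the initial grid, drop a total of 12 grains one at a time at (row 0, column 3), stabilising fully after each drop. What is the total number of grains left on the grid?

0) 2  3  2  3  0  3
1  3  2  1  2  2
3  2  0  0  1  2
1  1  1  1  2  0
1) 2  3  3  0  1  3
1  3  2  2  2  2
3  2  0  0  1  2
1  1  1  1  2  0
2) 2  3  3  1  1  3
1  3  2  2  2  2
3  2  0  0  1  2
1  1  1  1  2  0
3) 2  3  3  2  1  3
1  3  2  2  2  2
3  2  0  0  1  2
1  1  1  1  2  0
4) 2  3  3  3  1  3
1  3  2  2  2  2
3  2  0  0  1  2
1  1  1  1  2  0
5) 3  1  2  2  2  3
2  1  1  0  3  2
3  3  1  1  1  2
1  1  1  1  2  0
6) 3  1  2  3  2  3
2  1  1  0  3  2
3  3  1  1  1  2
1  1  1  1  2  0
7) 3  1  3  0  3  3
2  1  1  1  3  2
3  3  1  1  1  2
1  1  1  1  2  0
8) 3  1  3  1  3  3
2  1  1  1  3  2
3  3  1  1  1  2
1  1  1  1  2  0
9) 3  1  3  2  3  3
2  1  1  1  3  2
3  3  1  1  1  2
1  1  1  1  2  0
10) 3  1  3  3  3  3
2  1  1  1  3  2
3  3  1  1  1  2
1  1  1  1  2  0
11) 3  2  0  2  2  1
2  1  2  3  1  0
3  3  1  1  2  3
1  1  1  1  2  0
12) 3  2  0  3  2  1
2  1  2  3  1  0
3  3  1  1  2  3
1  1  1  1  2  0

39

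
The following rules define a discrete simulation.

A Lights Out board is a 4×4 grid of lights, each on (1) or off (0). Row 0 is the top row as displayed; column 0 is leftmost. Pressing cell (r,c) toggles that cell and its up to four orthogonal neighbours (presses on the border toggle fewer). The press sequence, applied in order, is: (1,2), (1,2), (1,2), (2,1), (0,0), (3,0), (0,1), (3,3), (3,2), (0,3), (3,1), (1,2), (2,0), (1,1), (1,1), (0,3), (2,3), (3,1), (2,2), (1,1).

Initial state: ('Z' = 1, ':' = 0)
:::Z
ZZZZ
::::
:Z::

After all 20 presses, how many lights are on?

8

[0] :::Z
ZZZZ
::::
:Z::
[1] ::ZZ
Z:::
::Z:
:Z::
[2] :::Z
ZZZZ
::::
:Z::
[3] ::ZZ
Z:::
::Z:
:Z::
[4] ::ZZ
ZZ::
ZZ::
::::
[5] ZZZZ
:Z::
ZZ::
::::
[6] ZZZZ
:Z::
:Z::
ZZ::
[7] :::Z
::::
:Z::
ZZ::
[8] :::Z
::::
:Z:Z
ZZZZ
[9] :::Z
::::
:ZZZ
Z:::
[10] ::Z:
:::Z
:ZZZ
Z:::
[11] ::Z:
:::Z
::ZZ
:ZZ:
[12] ::::
:ZZ:
:::Z
:ZZ:
[13] ::::
ZZZ:
ZZ:Z
ZZZ:
[14] :Z::
::::
Z::Z
ZZZ:
[15] ::::
ZZZ:
ZZ:Z
ZZZ:
[16] ::ZZ
ZZZZ
ZZ:Z
ZZZ:
[17] ::ZZ
ZZZ:
ZZZ:
ZZZZ
[18] ::ZZ
ZZZ:
Z:Z:
:::Z
[19] ::ZZ
ZZ::
ZZ:Z
::ZZ
[20] :ZZZ
::Z:
Z::Z
::ZZ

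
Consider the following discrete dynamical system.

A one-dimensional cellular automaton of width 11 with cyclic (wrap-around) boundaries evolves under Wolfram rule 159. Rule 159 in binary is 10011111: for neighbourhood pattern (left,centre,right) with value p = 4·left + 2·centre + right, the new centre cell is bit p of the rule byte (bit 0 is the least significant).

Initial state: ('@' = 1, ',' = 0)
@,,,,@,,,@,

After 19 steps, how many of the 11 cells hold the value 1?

10

0) @,,,,@,,,@,
1) @@@@@@@@@@,
2) @@@@@@@@@,,
3) @@@@@@@@,@@
4) @@@@@@@,,@@
5) @@@@@@,@@@@
6) @@@@@,,@@@@
7) @@@@,@@@@@@
8) @@@,,@@@@@@
9) @@,@@@@@@@@
10) @,,@@@@@@@@
11) ,@@@@@@@@@@
12) ,@@@@@@@@@,
13) @@@@@@@@@,@
14) @@@@@@@@,,@
15) @@@@@@@,@@@
16) @@@@@@,,@@@
17) @@@@@,@@@@@
18) @@@@,,@@@@@
19) @@@,@@@@@@@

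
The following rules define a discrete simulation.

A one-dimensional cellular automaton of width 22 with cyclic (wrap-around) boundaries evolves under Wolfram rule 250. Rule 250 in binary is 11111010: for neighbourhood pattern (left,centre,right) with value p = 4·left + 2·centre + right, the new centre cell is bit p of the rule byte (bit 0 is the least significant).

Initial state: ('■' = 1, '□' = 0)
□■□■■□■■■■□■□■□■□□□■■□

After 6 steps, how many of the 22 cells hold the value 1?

22

[0] □■□■■□■■■■□■□■□■□□□■■□
[1] ■□■■■■■■■■■□■□■□■□■■■■
[2] ■■■■■■■■■■■■□■□■□■■■■■
[3] ■■■■■■■■■■■■■□■□■■■■■■
[4] ■■■■■■■■■■■■■■□■■■■■■■
[5] ■■■■■■■■■■■■■■■■■■■■■■
[6] ■■■■■■■■■■■■■■■■■■■■■■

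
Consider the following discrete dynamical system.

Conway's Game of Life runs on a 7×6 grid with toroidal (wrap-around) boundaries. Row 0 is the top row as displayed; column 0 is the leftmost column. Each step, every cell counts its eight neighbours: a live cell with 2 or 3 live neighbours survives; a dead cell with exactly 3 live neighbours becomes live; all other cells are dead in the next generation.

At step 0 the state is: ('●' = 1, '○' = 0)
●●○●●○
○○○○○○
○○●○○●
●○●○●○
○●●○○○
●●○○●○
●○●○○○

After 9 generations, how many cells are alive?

gen 0: ●●○●●○
○○○○○○
○○●○○●
●○●○●○
○●●○○○
●●○○●○
●○●○○○
gen 1: ●●●●○●
●●●●●●
○●○●○●
●○●○○●
○○●○○○
●○○●○●
○○●○●○
gen 2: ○○○○○○
○○○○○○
○○○○○○
●○●●●●
○○●●●○
○●●●●●
○○○○○○
gen 3: ○○○○○○
○○○○○○
○○○●●●
○●●○○●
○○○○○○
○●○○○●
○○●●●○
gen 4: ○○○●○○
○○○○●○
●○●●●●
●○●●○●
○●●○○○
○○●●●○
○○●●●○
gen 5: ○○●○○○
○○●○○○
●○●○○○
○○○○○○
●○○○○●
○○○○●○
○○○○○○
gen 6: ○○○○○○
○○●●○○
○●○○○○
●●○○○●
○○○○○●
○○○○○●
○○○○○○
gen 7: ○○○○○○
○○●○○○
○●○○○○
○●○○○●
○○○○●●
○○○○○○
○○○○○○
gen 8: ○○○○○○
○○○○○○
●●●○○○
○○○○●●
●○○○●●
○○○○○○
○○○○○○
gen 9: ○○○○○○
○●○○○○
●●○○○●
○○○●●○
●○○○●○
○○○○○●
○○○○○○

9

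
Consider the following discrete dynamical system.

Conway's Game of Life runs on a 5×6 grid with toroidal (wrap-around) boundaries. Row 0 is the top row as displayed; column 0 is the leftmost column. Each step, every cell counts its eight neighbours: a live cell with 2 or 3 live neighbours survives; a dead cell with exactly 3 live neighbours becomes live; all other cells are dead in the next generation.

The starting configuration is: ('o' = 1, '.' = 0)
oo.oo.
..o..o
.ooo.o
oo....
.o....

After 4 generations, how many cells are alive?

6

[0] oo.oo.
..o..o
.ooo.o
oo....
.o....
[1] oo.ooo
.....o
...ooo
......
.....o
[2] ......
..o...
....oo
.....o
.....o
[3] ......
......
....oo
o....o
......
[4] ......
......
o...oo
o...oo
......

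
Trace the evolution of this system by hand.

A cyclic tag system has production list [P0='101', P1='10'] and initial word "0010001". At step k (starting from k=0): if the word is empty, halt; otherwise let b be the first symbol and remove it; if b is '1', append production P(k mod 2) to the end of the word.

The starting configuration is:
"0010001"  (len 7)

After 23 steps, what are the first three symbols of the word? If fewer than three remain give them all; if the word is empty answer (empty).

gen 0: "0010001"  (len 7)
gen 1: "010001"  (len 6)
gen 2: "10001"  (len 5)
gen 3: "0001101"  (len 7)
gen 4: "001101"  (len 6)
gen 5: "01101"  (len 5)
gen 6: "1101"  (len 4)
gen 7: "101101"  (len 6)
gen 8: "0110110"  (len 7)
gen 9: "110110"  (len 6)
gen 10: "1011010"  (len 7)
gen 11: "011010101"  (len 9)
gen 12: "11010101"  (len 8)
gen 13: "1010101101"  (len 10)
gen 14: "01010110110"  (len 11)
gen 15: "1010110110"  (len 10)
gen 16: "01011011010"  (len 11)
gen 17: "1011011010"  (len 10)
gen 18: "01101101010"  (len 11)
gen 19: "1101101010"  (len 10)
gen 20: "10110101010"  (len 11)
gen 21: "0110101010101"  (len 13)
gen 22: "110101010101"  (len 12)
gen 23: "10101010101101"  (len 14)

101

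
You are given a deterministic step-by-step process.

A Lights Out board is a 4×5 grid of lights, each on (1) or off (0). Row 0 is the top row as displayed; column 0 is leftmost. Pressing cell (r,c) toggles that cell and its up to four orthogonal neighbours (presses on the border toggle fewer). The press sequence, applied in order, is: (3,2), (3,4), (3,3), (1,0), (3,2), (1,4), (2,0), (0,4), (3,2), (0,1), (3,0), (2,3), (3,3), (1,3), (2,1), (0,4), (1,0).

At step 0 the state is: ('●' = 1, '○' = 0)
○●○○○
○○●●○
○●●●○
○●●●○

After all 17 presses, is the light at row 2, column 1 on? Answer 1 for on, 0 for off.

k=0  ○●○○○
○○●●○
○●●●○
○●●●○
k=1  ○●○○○
○○●●○
○●○●○
○○○○○
k=2  ○●○○○
○○●●○
○●○●●
○○○●●
k=3  ○●○○○
○○●●○
○●○○●
○○●○○
k=4  ●●○○○
●●●●○
●●○○●
○○●○○
k=5  ●●○○○
●●●●○
●●●○●
○●○●○
k=6  ●●○○●
●●●○●
●●●○○
○●○●○
k=7  ●●○○●
○●●○●
○○●○○
●●○●○
k=8  ●●○●○
○●●○○
○○●○○
●●○●○
k=9  ●●○●○
○●●○○
○○○○○
●○●○○
k=10  ○○●●○
○○●○○
○○○○○
●○●○○
k=11  ○○●●○
○○●○○
●○○○○
○●●○○
k=12  ○○●●○
○○●●○
●○●●●
○●●●○
k=13  ○○●●○
○○●●○
●○●○●
○●○○●
k=14  ○○●○○
○○○○●
●○●●●
○●○○●
k=15  ○○●○○
○●○○●
○●○●●
○○○○●
k=16  ○○●●●
○●○○○
○●○●●
○○○○●
k=17  ●○●●●
●○○○○
●●○●●
○○○○●

1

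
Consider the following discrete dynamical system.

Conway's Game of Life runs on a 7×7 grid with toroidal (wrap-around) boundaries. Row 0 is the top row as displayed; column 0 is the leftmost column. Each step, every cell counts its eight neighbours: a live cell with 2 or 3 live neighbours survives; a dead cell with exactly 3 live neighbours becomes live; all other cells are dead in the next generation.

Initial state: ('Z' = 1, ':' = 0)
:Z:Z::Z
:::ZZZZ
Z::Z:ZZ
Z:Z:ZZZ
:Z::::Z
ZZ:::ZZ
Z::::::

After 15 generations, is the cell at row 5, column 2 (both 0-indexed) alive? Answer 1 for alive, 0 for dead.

0

k=0  :Z:Z::Z
:::ZZZZ
Z::Z:ZZ
Z:Z:ZZZ
:Z::::Z
ZZ:::ZZ
Z::::::
k=1  ::ZZ::Z
:::Z:::
:ZZ::::
::ZZZ::
::Z:Z::
:Z:::Z:
::Z::Z:
k=2  ::ZZZ::
:Z:Z:::
:Z::Z::
::::Z::
:ZZ:ZZ:
:ZZZZZ:
:ZZZZZZ
k=3  Z::::::
:Z:::::
::ZZZ::
:ZZ:Z::
:Z:::::
:::::::
Z:::::Z
k=4  ZZ::::Z
:ZZZ:::
::::Z::
:Z::Z::
:ZZ::::
Z::::::
Z:::::Z
k=5  ::::::Z
:ZZZ:::
:Z::Z::
:ZZZ:::
ZZZ::::
Z:::::Z
:::::::
k=6  ::Z::::
ZZZZ:::
Z:::Z::
:::Z:::
:::Z::Z
Z:::::Z
Z:::::Z
k=7  ::ZZ::Z
Z:ZZ:::
Z:::Z::
:::ZZ::
Z:::::Z
:::::Z:
ZZ::::Z
k=8  :::Z::Z
Z:Z:Z:Z
:ZZ:Z::
Z::ZZZZ
::::ZZZ
:Z:::Z:
ZZZ::ZZ
k=9  :::ZZ::
Z:Z:Z:Z
::Z::::
ZZZ::::
:::Z:::
:ZZ::::
:ZZ:ZZ:
k=10  Z:::::Z
:ZZ:ZZ:
::Z:::Z
:ZZZ:::
Z::Z:::
:Z::Z::
:Z::ZZ:
k=11  Z:ZZ::Z
:ZZZ:Z:
Z:::ZZ:
ZZ:Z:::
Z::ZZ::
ZZZZZZ:
:Z::ZZZ
k=12  :::::::
:::::Z:
Z::::Z:
ZZZZ:Z:
:::::Z:
:::::::
:::::::
k=13  :::::::
::::::Z
Z:Z::Z:
ZZZ::Z:
:ZZ:Z:Z
:::::::
:::::::
k=14  :::::::
::::::Z
Z:Z::Z:
::::ZZ:
::ZZ:ZZ
:::::::
:::::::
k=15  :::::::
::::::Z
::::ZZ:
:ZZ::::
:::Z:ZZ
:::::::
:::::::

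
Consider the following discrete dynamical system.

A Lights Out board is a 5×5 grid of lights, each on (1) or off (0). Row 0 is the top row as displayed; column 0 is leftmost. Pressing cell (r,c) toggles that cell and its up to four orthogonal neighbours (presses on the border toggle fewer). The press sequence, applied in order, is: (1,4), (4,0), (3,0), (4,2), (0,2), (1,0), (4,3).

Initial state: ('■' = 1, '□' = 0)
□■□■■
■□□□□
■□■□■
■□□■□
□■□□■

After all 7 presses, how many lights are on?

12

k=0  □■□■■
■□□□□
■□■□■
■□□■□
□■□□■
k=1  □■□■□
■□□■■
■□■□□
■□□■□
□■□□■
k=2  □■□■□
■□□■■
■□■□□
□□□■□
■□□□■
k=3  □■□■□
■□□■■
□□■□□
■■□■□
□□□□■
k=4  □■□■□
■□□■■
□□■□□
■■■■□
□■■■■
k=5  □□■□□
■□■■■
□□■□□
■■■■□
□■■■■
k=6  ■□■□□
□■■■■
■□■□□
■■■■□
□■■■■
k=7  ■□■□□
□■■■■
■□■□□
■■■□□
□■□□□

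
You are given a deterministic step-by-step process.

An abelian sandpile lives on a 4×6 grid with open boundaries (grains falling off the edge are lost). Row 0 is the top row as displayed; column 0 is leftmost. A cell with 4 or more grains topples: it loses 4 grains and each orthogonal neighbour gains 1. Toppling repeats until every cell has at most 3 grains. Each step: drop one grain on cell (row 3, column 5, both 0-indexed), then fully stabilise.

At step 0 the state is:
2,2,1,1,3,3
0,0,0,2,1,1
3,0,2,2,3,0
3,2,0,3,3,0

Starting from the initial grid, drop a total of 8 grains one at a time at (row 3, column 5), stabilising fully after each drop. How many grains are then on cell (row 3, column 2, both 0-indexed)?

gen 0: 2,2,1,1,3,3
0,0,0,2,1,1
3,0,2,2,3,0
3,2,0,3,3,0
gen 1: 2,2,1,1,3,3
0,0,0,2,1,1
3,0,2,2,3,0
3,2,0,3,3,1
gen 2: 2,2,1,1,3,3
0,0,0,2,1,1
3,0,2,2,3,0
3,2,0,3,3,2
gen 3: 2,2,1,1,3,3
0,0,0,2,1,1
3,0,2,2,3,0
3,2,0,3,3,3
gen 4: 2,2,1,1,3,3
0,0,0,3,2,1
3,0,3,0,1,2
3,2,1,1,2,1
gen 5: 2,2,1,1,3,3
0,0,0,3,2,1
3,0,3,0,1,2
3,2,1,1,2,2
gen 6: 2,2,1,1,3,3
0,0,0,3,2,1
3,0,3,0,1,2
3,2,1,1,2,3
gen 7: 2,2,1,1,3,3
0,0,0,3,2,1
3,0,3,0,1,3
3,2,1,1,3,0
gen 8: 2,2,1,1,3,3
0,0,0,3,2,1
3,0,3,0,1,3
3,2,1,1,3,1

1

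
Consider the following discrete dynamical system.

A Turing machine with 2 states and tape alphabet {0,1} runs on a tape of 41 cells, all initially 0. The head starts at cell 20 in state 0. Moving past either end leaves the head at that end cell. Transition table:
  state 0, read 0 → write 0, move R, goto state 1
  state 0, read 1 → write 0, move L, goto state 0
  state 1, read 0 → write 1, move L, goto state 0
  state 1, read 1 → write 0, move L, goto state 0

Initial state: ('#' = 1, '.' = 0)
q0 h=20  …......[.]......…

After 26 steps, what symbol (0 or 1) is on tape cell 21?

gen 0: q0 h=20  …......[.]......…
gen 1: q1 h=21  …......[.]......…
gen 2: q0 h=20  …......[.]#.....…
gen 3: q1 h=21  …......[#]......…
gen 4: q0 h=20  …......[.]......…
gen 5: q1 h=21  …......[.]......…
gen 6: q0 h=20  …......[.]#.....…
gen 7: q1 h=21  …......[#]......…
gen 8: q0 h=20  …......[.]......…
gen 9: q1 h=21  …......[.]......…
gen 10: q0 h=20  …......[.]#.....…
gen 11: q1 h=21  …......[#]......…
gen 12: q0 h=20  …......[.]......…
gen 13: q1 h=21  …......[.]......…
gen 14: q0 h=20  …......[.]#.....…
gen 15: q1 h=21  …......[#]......…
gen 16: q0 h=20  …......[.]......…
gen 17: q1 h=21  …......[.]......…
gen 18: q0 h=20  …......[.]#.....…
gen 19: q1 h=21  …......[#]......…
gen 20: q0 h=20  …......[.]......…
gen 21: q1 h=21  …......[.]......…
gen 22: q0 h=20  …......[.]#.....…
gen 23: q1 h=21  …......[#]......…
gen 24: q0 h=20  …......[.]......…
gen 25: q1 h=21  …......[.]......…
gen 26: q0 h=20  …......[.]#.....…

1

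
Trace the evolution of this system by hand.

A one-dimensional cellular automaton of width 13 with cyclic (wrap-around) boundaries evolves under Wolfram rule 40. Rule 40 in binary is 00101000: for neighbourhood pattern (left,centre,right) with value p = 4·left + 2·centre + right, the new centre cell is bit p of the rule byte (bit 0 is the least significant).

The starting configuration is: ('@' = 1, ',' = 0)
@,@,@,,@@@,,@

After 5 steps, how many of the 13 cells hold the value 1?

0

gen 0: @,@,@,,@@@,,@
gen 1: ,@,@,,,@,,,,@
gen 2: @,@,,,,,,,,,,
gen 3: ,@,,,,,,,,,,,
gen 4: ,,,,,,,,,,,,,
gen 5: ,,,,,,,,,,,,,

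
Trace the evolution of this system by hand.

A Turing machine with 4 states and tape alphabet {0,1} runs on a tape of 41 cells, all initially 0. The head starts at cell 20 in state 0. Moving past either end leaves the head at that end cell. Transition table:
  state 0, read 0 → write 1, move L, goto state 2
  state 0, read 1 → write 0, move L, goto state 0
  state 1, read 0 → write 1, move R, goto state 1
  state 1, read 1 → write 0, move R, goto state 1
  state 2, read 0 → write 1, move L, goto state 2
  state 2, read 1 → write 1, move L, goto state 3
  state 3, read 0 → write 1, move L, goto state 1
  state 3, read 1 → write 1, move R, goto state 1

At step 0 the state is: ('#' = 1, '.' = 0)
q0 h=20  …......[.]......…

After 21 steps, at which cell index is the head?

0

step 0: q0 h=20  …......[.]......…
step 1: q2 h=19  …......[.]#.....…
step 2: q2 h=18  …......[.]##....…
step 3: q2 h=17  …......[.]###...…
step 4: q2 h=16  …......[.]####..…
step 5: q2 h=15  …......[.]#####.…
step 6: q2 h=14  …......[.]######…
step 7: q2 h=13  …......[.]######…
step 8: q2 h=12  …......[.]######…
step 9: q2 h=11  …......[.]######…
step 10: q2 h=10  …......[.]######…
step 11: q2 h= 9  …......[.]######…
step 12: q2 h= 8  …......[.]######…
step 13: q2 h= 7  …......[.]######…
step 14: q2 h= 6  |......[.]######…
step 15: q2 h= 5  |.....[.]######…
step 16: q2 h= 4  |....[.]######…
step 17: q2 h= 3  |...[.]######…
step 18: q2 h= 2  |..[.]######…
step 19: q2 h= 1  |.[.]######…
step 20: q2 h= 0  |[.]######…
step 21: q2 h= 0  |[#]######…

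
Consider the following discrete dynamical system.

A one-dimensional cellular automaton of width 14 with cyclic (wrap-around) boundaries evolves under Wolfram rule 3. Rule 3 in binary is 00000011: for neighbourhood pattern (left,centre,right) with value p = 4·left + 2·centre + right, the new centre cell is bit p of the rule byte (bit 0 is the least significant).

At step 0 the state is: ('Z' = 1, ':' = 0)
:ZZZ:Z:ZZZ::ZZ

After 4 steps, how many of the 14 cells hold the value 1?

12

0) :ZZZ:Z:ZZZ::ZZ
1) :::::::::::Z::
2) ZZZZZZZZZZZ::Z
3) ::::::::::::Z:
4) ZZZZZZZZZZZZ::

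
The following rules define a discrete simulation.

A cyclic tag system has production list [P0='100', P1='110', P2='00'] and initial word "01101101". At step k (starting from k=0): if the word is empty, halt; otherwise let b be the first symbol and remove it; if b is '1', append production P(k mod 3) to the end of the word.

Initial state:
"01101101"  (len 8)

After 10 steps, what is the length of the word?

16

step 0: "01101101"  (len 8)
step 1: "1101101"  (len 7)
step 2: "101101110"  (len 9)
step 3: "0110111000"  (len 10)
step 4: "110111000"  (len 9)
step 5: "10111000110"  (len 11)
step 6: "011100011000"  (len 12)
step 7: "11100011000"  (len 11)
step 8: "1100011000110"  (len 13)
step 9: "10001100011000"  (len 14)
step 10: "0001100011000100"  (len 16)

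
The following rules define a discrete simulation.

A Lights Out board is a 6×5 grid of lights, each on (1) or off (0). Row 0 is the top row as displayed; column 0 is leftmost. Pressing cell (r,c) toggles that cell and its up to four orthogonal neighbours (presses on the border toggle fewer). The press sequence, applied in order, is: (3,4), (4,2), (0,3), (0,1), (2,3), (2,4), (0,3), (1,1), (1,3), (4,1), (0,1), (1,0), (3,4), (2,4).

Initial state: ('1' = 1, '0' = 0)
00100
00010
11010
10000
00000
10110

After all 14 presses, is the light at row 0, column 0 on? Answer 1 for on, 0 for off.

t=0: 00100
00010
11010
10000
00000
10110
t=1: 00100
00010
11011
10011
00001
10110
t=2: 00100
00010
11011
10111
01111
10010
t=3: 00011
00000
11011
10111
01111
10010
t=4: 11111
01000
11011
10111
01111
10010
t=5: 11111
01010
11100
10101
01111
10010
t=6: 11111
01011
11111
10100
01111
10010
t=7: 11000
01001
11111
10100
01111
10010
t=8: 10000
10101
10111
10100
01111
10010
t=9: 10010
10010
10101
10100
01111
10010
t=10: 10010
10010
10101
11100
10011
11010
t=11: 01110
11010
10101
11100
10011
11010
t=12: 11110
00010
00101
11100
10011
11010
t=13: 11110
00010
00100
11111
10010
11010
t=14: 11110
00011
00111
11110
10010
11010

1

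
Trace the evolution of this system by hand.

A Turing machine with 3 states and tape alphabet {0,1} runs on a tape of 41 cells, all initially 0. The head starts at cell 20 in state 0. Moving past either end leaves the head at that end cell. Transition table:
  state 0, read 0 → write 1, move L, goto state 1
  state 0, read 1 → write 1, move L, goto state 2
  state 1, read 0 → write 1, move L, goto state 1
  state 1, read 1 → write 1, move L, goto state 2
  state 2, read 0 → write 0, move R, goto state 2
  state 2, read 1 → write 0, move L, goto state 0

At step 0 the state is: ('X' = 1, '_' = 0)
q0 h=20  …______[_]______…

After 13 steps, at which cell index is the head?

gen 0: q0 h=20  …______[_]______…
gen 1: q1 h=19  …______[_]X_____…
gen 2: q1 h=18  …______[_]XX____…
gen 3: q1 h=17  …______[_]XXX___…
gen 4: q1 h=16  …______[_]XXXX__…
gen 5: q1 h=15  …______[_]XXXXX_…
gen 6: q1 h=14  …______[_]XXXXXX…
gen 7: q1 h=13  …______[_]XXXXXX…
gen 8: q1 h=12  …______[_]XXXXXX…
gen 9: q1 h=11  …______[_]XXXXXX…
gen 10: q1 h=10  …______[_]XXXXXX…
gen 11: q1 h= 9  …______[_]XXXXXX…
gen 12: q1 h= 8  …______[_]XXXXXX…
gen 13: q1 h= 7  …______[_]XXXXXX…

7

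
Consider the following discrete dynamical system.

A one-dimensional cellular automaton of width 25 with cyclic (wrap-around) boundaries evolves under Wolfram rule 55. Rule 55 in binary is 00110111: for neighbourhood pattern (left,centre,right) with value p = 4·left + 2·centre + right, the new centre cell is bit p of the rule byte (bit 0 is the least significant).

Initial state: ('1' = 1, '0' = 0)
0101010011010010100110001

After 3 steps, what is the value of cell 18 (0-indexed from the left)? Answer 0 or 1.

[0] 0101010011010010100110001
[1] 1111111100111111111001111
[2] 0000000011000000000110000
[3] 1111111100111111111001111

1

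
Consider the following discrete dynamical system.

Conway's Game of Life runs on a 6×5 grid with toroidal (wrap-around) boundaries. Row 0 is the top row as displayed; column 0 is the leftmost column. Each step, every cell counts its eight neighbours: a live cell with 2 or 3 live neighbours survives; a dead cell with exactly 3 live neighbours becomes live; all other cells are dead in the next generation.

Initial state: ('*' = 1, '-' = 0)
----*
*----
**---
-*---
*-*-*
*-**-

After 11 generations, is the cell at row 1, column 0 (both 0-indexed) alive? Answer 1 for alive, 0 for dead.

gen 0: ----*
*----
**---
-*---
*-*-*
*-**-
gen 1: **-**
**--*
**---
--*-*
*-*-*
*-*--
gen 2: ---*-
---*-
--**-
--*-*
*-*-*
--*--
gen 3: --**-
---**
--*-*
*-*-*
*-*-*
-**-*
gen 4: **---
----*
-**--
--*--
--*--
----*
gen 5: *---*
--*--
-***-
--**-
---*-
**---
gen 6: *---*
*-*-*
-*---
-*--*
-*-**
**---
gen 7: ---*-
---**
-****
-*-**
-*-**
-***-
gen 8: -----
*----
-*---
-*---
-*---
**---
gen 9: **---
-----
**---
***--
-**--
**---
gen 10: **---
-----
*-*--
-----
-----
-----
gen 11: -----
*----
-----
-----
-----
-----

1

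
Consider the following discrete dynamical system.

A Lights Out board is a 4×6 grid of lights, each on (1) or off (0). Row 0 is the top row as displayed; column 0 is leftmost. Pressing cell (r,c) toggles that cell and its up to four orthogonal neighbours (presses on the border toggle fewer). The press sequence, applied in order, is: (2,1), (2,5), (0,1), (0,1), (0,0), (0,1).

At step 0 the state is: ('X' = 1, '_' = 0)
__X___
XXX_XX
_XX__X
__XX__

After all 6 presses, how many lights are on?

9

t=0: __X___
XXX_XX
_XX__X
__XX__
t=1: __X___
X_X_XX
X____X
_XXX__
t=2: __X___
X_X_X_
X___X_
_XXX_X
t=3: XX____
XXX_X_
X___X_
_XXX_X
t=4: __X___
X_X_X_
X___X_
_XXX_X
t=5: XXX___
__X_X_
X___X_
_XXX_X
t=6: ______
_XX_X_
X___X_
_XXX_X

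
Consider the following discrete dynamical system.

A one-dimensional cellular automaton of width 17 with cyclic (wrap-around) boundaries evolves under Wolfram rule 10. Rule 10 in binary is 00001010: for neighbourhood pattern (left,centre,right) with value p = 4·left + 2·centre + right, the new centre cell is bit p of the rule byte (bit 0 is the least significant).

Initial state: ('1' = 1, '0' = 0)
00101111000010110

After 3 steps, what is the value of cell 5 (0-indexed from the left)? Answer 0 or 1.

0

gen 0: 00101111000010110
gen 1: 01001000000100100
gen 2: 10010000001001000
gen 3: 00100000010010001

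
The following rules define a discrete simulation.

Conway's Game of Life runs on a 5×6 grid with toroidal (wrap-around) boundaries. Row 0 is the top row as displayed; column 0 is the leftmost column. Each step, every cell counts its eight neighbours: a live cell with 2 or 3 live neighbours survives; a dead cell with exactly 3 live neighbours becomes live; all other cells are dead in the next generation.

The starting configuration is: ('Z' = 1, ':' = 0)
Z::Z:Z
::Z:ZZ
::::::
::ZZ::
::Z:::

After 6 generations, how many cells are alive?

2

t=0: Z::Z:Z
::Z:ZZ
::::::
::ZZ::
::Z:::
t=1: ZZZZ:Z
Z::ZZZ
::Z:Z:
::ZZ::
:ZZ:Z:
t=2: ::::::
::::::
:ZZ:::
::::Z:
::::ZZ
t=3: ::::::
::::::
::::::
:::ZZZ
::::ZZ
t=4: ::::::
::::::
::::Z:
:::Z:Z
:::Z:Z
t=5: ::::::
::::::
::::Z:
:::Z:Z
::::::
t=6: ::::::
::::::
::::Z:
::::Z:
::::::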